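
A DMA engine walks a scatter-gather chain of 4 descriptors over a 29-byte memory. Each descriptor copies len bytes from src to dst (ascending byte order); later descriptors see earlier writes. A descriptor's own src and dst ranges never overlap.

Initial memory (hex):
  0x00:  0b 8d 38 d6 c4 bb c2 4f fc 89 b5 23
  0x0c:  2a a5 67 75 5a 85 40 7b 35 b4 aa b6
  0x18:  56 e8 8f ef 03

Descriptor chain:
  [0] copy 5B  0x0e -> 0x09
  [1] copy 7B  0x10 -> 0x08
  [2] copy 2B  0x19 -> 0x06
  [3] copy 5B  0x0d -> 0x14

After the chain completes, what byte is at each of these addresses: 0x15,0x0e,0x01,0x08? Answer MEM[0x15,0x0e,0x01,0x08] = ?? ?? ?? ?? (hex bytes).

MEM[0x15,0x0e,0x01,0x08] = aa aa 8d 5a

D0: mem[0x09..0x0d] <- [67 75 5a 85 40]
D1: mem[0x08..0x0e] <- [5a 85 40 7b 35 b4 aa]
D2: mem[0x06..0x07] <- [e8 8f]
D3: mem[0x14..0x18] <- [b4 aa 75 5a 85]
query mem[0x15]=0xaa, mem[0x0e]=0xaa, mem[0x01]=0x8d, mem[0x08]=0x5a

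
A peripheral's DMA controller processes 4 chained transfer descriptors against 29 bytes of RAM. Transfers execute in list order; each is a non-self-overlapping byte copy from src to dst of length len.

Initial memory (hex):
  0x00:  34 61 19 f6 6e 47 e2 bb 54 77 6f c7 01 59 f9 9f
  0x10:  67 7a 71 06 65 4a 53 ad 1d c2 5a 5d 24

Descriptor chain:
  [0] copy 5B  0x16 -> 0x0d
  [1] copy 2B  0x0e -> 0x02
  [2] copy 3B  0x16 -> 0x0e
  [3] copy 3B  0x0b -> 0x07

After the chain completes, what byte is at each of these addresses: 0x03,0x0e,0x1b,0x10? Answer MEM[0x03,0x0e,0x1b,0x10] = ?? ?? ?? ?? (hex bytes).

MEM[0x03,0x0e,0x1b,0x10] = 1d 53 5d 1d

[0] 0x16->0x0d len=5 : 53 ad 1d c2 5a
[1] 0x0e->0x02 len=2 : ad 1d
[2] 0x16->0x0e len=3 : 53 ad 1d
[3] 0x0b->0x07 len=3 : c7 01 53
query mem[0x03]=0x1d, mem[0x0e]=0x53, mem[0x1b]=0x5d, mem[0x10]=0x1d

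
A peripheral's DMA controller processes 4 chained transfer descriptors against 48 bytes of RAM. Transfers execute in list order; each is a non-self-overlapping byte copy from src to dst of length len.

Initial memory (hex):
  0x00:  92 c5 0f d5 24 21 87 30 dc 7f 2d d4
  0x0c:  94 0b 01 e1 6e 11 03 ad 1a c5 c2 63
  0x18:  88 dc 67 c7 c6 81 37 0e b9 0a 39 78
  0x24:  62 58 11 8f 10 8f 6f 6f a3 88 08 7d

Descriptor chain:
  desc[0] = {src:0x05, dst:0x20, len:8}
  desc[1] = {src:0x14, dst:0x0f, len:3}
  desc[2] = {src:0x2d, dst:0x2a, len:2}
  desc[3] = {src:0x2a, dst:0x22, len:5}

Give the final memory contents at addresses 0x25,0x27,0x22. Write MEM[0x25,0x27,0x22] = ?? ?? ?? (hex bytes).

MEM[0x25,0x27,0x22] = 88 94 88

#0 dst[0x20+8] := {0x21,0x87,0x30,0xdc,0x7f,0x2d,0xd4,0x94}
#1 dst[0x0f+3] := {0x1a,0xc5,0xc2}
#2 dst[0x2a+2] := {0x88,0x08}
#3 dst[0x22+5] := {0x88,0x08,0xa3,0x88,0x08}
query mem[0x25]=0x88, mem[0x27]=0x94, mem[0x22]=0x88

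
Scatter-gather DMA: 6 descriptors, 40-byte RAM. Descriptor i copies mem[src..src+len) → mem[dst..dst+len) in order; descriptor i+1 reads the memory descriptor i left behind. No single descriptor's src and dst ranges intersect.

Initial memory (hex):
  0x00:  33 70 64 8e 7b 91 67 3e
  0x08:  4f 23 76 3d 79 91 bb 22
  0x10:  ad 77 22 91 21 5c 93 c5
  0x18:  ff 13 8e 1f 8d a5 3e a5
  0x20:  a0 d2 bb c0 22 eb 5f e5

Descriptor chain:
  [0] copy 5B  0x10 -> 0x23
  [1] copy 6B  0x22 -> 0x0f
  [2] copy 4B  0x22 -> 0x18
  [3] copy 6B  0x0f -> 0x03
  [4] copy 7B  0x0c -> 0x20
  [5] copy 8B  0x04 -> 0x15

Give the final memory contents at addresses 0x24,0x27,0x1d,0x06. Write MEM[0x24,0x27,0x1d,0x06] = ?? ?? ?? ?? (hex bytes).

MEM[0x24,0x27,0x1d,0x06] = ad 21 a5 22

  after D0: wrote 5B at 0x23 = ad77229121
  after D1: wrote 6B at 0x0f = bbad77229121
  after D2: wrote 4B at 0x18 = bbad7722
  after D3: wrote 6B at 0x03 = bbad77229121
  after D4: wrote 7B at 0x20 = 7991bbbbad7722
  after D5: wrote 8B at 0x15 = ad7722912123763d
query mem[0x24]=0xad, mem[0x27]=0x21, mem[0x1d]=0xa5, mem[0x06]=0x22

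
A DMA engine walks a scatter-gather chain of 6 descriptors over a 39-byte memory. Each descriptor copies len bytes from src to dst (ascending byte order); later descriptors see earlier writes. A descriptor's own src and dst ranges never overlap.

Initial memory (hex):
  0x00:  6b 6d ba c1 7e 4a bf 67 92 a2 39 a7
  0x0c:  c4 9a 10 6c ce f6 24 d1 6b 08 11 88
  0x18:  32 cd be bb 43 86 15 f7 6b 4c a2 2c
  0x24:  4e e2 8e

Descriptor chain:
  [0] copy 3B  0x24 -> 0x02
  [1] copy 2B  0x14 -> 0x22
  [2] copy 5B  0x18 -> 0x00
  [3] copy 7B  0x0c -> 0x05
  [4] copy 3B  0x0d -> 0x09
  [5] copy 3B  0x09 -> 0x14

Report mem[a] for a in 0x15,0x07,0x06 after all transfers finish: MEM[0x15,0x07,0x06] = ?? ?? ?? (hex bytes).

#0 dst[0x02+3] := {0x4e,0xe2,0x8e}
#1 dst[0x22+2] := {0x6b,0x08}
#2 dst[0x00+5] := {0x32,0xcd,0xbe,0xbb,0x43}
#3 dst[0x05+7] := {0xc4,0x9a,0x10,0x6c,0xce,0xf6,0x24}
#4 dst[0x09+3] := {0x9a,0x10,0x6c}
#5 dst[0x14+3] := {0x9a,0x10,0x6c}
query mem[0x15]=0x10, mem[0x07]=0x10, mem[0x06]=0x9a

MEM[0x15,0x07,0x06] = 10 10 9a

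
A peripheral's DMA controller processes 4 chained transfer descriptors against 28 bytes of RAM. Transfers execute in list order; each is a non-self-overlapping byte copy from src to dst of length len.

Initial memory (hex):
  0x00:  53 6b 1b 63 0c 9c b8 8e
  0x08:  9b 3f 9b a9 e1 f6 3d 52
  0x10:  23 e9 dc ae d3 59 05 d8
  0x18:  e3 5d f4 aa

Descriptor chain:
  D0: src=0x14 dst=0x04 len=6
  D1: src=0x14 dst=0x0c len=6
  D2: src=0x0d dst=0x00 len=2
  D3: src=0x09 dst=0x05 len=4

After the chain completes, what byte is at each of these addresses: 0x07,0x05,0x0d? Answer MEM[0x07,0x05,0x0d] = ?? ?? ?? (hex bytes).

MEM[0x07,0x05,0x0d] = a9 5d 59

#0 dst[0x04+6] := {0xd3,0x59,0x05,0xd8,0xe3,0x5d}
#1 dst[0x0c+6] := {0xd3,0x59,0x05,0xd8,0xe3,0x5d}
#2 dst[0x00+2] := {0x59,0x05}
#3 dst[0x05+4] := {0x5d,0x9b,0xa9,0xd3}
query mem[0x07]=0xa9, mem[0x05]=0x5d, mem[0x0d]=0x59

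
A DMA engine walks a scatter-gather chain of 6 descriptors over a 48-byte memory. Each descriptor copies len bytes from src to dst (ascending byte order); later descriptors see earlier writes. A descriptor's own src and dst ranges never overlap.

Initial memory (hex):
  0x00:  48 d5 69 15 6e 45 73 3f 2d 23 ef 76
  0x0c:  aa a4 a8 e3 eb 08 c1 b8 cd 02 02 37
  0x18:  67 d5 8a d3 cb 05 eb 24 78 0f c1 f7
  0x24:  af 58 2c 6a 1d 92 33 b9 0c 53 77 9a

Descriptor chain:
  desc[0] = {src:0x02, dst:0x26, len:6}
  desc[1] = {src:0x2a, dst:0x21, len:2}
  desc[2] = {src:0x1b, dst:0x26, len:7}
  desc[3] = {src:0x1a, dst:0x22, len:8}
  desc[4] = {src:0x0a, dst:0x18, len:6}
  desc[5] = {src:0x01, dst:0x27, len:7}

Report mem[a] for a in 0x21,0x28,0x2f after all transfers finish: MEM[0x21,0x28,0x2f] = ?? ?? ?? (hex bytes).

MEM[0x21,0x28,0x2f] = 73 69 9a

  after D0: wrote 6B at 0x26 = 69156e45733f
  after D1: wrote 2B at 0x21 = 733f
  after D2: wrote 7B at 0x26 = d3cb05eb247873
  after D3: wrote 8B at 0x22 = 8ad3cb05eb247873
  after D4: wrote 6B at 0x18 = ef76aaa4a8e3
  after D5: wrote 7B at 0x27 = d569156e45733f
query mem[0x21]=0x73, mem[0x28]=0x69, mem[0x2f]=0x9a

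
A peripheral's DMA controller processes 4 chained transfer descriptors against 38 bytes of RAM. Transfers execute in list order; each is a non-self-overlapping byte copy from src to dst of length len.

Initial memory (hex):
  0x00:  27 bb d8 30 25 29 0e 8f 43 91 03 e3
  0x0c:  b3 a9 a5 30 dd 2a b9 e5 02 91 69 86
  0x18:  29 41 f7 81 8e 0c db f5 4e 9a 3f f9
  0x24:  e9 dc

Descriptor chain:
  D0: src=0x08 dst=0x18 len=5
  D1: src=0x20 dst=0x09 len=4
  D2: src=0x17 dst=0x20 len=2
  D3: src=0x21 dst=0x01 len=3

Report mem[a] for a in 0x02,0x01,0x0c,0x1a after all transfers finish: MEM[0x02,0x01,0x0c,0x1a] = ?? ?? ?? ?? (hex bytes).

MEM[0x02,0x01,0x0c,0x1a] = 3f 43 f9 03

#0 dst[0x18+5] := {0x43,0x91,0x03,0xe3,0xb3}
#1 dst[0x09+4] := {0x4e,0x9a,0x3f,0xf9}
#2 dst[0x20+2] := {0x86,0x43}
#3 dst[0x01+3] := {0x43,0x3f,0xf9}
query mem[0x02]=0x3f, mem[0x01]=0x43, mem[0x0c]=0xf9, mem[0x1a]=0x03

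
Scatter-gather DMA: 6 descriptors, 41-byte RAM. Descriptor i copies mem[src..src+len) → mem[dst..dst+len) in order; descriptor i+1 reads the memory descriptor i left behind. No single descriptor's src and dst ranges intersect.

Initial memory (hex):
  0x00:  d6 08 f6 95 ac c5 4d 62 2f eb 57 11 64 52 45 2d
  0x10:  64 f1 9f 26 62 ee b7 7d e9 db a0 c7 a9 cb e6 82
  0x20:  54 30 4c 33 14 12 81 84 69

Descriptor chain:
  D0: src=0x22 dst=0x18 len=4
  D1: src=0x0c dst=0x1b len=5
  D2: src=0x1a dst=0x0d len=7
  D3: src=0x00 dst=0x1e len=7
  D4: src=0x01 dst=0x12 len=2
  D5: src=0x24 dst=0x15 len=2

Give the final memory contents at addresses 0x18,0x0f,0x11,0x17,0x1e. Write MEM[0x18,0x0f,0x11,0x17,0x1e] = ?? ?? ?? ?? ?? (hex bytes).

  after D0: wrote 4B at 0x18 = 4c331412
  after D1: wrote 5B at 0x1b = 6452452d64
  after D2: wrote 7B at 0x0d = 146452452d6454
  after D3: wrote 7B at 0x1e = d608f695acc54d
  after D4: wrote 2B at 0x12 = 08f6
  after D5: wrote 2B at 0x15 = 4d12
query mem[0x18]=0x4c, mem[0x0f]=0x52, mem[0x11]=0x2d, mem[0x17]=0x7d, mem[0x1e]=0xd6

MEM[0x18,0x0f,0x11,0x17,0x1e] = 4c 52 2d 7d d6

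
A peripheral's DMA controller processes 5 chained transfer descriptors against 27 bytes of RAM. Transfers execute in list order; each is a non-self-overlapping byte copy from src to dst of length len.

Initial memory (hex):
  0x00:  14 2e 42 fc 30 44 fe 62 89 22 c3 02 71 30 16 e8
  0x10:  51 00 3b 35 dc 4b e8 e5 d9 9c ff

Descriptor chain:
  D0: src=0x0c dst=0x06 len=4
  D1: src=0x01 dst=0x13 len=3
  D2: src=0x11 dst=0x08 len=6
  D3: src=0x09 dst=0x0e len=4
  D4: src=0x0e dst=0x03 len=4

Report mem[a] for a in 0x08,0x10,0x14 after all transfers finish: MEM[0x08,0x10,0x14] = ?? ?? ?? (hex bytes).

MEM[0x08,0x10,0x14] = 00 42 42

[0] 0x0c->0x06 len=4 : 71 30 16 e8
[1] 0x01->0x13 len=3 : 2e 42 fc
[2] 0x11->0x08 len=6 : 00 3b 2e 42 fc e8
[3] 0x09->0x0e len=4 : 3b 2e 42 fc
[4] 0x0e->0x03 len=4 : 3b 2e 42 fc
query mem[0x08]=0x00, mem[0x10]=0x42, mem[0x14]=0x42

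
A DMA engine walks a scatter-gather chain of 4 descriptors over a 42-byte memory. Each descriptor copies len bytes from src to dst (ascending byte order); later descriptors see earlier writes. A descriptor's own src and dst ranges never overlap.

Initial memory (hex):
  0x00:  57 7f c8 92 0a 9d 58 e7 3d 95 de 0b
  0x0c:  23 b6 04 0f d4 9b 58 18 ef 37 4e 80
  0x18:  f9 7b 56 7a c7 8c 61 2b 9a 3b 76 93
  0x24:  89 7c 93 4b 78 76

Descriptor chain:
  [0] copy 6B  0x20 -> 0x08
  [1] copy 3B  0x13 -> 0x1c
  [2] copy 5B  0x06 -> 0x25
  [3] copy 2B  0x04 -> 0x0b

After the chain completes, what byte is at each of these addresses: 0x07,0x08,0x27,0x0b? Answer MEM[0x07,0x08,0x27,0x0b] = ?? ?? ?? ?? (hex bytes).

MEM[0x07,0x08,0x27,0x0b] = e7 9a 9a 0a

  after D0: wrote 6B at 0x08 = 9a3b7693897c
  after D1: wrote 3B at 0x1c = 18ef37
  after D2: wrote 5B at 0x25 = 58e79a3b76
  after D3: wrote 2B at 0x0b = 0a9d
query mem[0x07]=0xe7, mem[0x08]=0x9a, mem[0x27]=0x9a, mem[0x0b]=0x0a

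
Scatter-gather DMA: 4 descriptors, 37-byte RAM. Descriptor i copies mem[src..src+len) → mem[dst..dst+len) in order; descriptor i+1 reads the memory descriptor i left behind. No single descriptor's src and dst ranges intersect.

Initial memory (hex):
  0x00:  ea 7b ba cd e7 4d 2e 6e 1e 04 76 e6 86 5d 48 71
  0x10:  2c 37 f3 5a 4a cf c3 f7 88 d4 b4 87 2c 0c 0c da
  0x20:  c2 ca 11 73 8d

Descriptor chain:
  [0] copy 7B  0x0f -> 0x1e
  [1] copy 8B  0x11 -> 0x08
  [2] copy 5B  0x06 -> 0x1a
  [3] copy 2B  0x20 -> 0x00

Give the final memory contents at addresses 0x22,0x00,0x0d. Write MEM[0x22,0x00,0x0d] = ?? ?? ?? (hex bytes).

MEM[0x22,0x00,0x0d] = 5a 37 c3

[0] 0x0f->0x1e len=7 : 71 2c 37 f3 5a 4a cf
[1] 0x11->0x08 len=8 : 37 f3 5a 4a cf c3 f7 88
[2] 0x06->0x1a len=5 : 2e 6e 37 f3 5a
[3] 0x20->0x00 len=2 : 37 f3
query mem[0x22]=0x5a, mem[0x00]=0x37, mem[0x0d]=0xc3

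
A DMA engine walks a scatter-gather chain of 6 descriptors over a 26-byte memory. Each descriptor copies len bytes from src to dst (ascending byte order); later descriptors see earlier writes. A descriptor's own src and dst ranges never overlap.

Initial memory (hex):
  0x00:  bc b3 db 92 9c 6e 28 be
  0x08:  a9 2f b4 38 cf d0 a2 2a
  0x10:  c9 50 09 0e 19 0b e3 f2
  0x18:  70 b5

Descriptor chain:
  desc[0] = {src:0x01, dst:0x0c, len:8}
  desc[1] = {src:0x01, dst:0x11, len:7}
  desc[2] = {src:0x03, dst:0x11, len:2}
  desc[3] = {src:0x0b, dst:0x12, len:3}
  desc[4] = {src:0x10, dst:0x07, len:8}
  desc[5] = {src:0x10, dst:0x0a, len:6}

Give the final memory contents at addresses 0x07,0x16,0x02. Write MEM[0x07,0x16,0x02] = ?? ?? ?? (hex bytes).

  after D0: wrote 8B at 0x0c = b3db929c6e28bea9
  after D1: wrote 7B at 0x11 = b3db929c6e28be
  after D2: wrote 2B at 0x11 = 929c
  after D3: wrote 3B at 0x12 = 38b3db
  after D4: wrote 8B at 0x07 = 6e9238b3db6e28be
  after D5: wrote 6B at 0x0a = 6e9238b3db6e
query mem[0x07]=0x6e, mem[0x16]=0x28, mem[0x02]=0xdb

MEM[0x07,0x16,0x02] = 6e 28 db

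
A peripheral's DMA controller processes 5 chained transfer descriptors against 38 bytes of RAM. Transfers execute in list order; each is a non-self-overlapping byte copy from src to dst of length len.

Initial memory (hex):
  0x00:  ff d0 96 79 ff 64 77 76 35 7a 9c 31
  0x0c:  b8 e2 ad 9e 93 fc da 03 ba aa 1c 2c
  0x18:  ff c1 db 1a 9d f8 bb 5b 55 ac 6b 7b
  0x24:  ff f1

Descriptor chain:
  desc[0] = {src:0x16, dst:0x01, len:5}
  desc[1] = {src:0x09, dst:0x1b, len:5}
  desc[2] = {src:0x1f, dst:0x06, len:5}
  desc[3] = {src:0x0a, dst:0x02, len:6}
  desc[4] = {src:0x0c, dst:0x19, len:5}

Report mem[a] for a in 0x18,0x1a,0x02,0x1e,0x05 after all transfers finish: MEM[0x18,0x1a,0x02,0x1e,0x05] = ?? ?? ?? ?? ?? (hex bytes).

[0] 0x16->0x01 len=5 : 1c 2c ff c1 db
[1] 0x09->0x1b len=5 : 7a 9c 31 b8 e2
[2] 0x1f->0x06 len=5 : e2 55 ac 6b 7b
[3] 0x0a->0x02 len=6 : 7b 31 b8 e2 ad 9e
[4] 0x0c->0x19 len=5 : b8 e2 ad 9e 93
query mem[0x18]=0xff, mem[0x1a]=0xe2, mem[0x02]=0x7b, mem[0x1e]=0xb8, mem[0x05]=0xe2

MEM[0x18,0x1a,0x02,0x1e,0x05] = ff e2 7b b8 e2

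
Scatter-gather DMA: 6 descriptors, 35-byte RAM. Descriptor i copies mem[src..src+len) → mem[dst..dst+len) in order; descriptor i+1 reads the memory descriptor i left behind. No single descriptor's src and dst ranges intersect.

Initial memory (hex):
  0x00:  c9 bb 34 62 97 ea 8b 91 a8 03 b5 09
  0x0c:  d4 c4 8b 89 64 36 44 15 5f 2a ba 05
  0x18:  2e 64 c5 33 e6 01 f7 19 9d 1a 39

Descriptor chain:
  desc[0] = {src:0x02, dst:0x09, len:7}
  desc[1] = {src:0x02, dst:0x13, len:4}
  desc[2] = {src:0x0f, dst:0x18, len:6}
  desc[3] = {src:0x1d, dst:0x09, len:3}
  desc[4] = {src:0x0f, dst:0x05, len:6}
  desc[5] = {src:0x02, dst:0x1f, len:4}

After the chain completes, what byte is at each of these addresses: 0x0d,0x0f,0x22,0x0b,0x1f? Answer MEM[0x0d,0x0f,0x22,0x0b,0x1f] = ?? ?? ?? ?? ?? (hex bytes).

MEM[0x0d,0x0f,0x22,0x0b,0x1f] = 8b a8 a8 19 34

  after D0: wrote 7B at 0x09 = 346297ea8b91a8
  after D1: wrote 4B at 0x13 = 346297ea
  after D2: wrote 6B at 0x18 = a86436443462
  after D3: wrote 3B at 0x09 = 62f719
  after D4: wrote 6B at 0x05 = a86436443462
  after D5: wrote 4B at 0x1f = 346297a8
query mem[0x0d]=0x8b, mem[0x0f]=0xa8, mem[0x22]=0xa8, mem[0x0b]=0x19, mem[0x1f]=0x34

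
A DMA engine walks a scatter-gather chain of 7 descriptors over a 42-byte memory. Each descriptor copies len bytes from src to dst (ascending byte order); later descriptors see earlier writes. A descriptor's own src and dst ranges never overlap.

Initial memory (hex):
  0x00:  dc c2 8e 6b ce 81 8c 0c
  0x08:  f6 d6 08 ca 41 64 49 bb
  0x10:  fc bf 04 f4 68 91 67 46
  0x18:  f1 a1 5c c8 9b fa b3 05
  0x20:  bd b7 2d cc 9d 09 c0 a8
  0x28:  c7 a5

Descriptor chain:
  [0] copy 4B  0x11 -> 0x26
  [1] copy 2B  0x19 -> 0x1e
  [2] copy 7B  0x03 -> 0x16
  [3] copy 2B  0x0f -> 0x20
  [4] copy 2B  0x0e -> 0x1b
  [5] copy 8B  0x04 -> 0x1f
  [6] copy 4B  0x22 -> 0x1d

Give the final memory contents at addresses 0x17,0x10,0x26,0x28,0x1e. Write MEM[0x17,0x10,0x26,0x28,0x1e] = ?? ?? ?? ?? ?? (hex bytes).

  after D0: wrote 4B at 0x26 = bf04f468
  after D1: wrote 2B at 0x1e = a15c
  after D2: wrote 7B at 0x16 = 6bce818c0cf6d6
  after D3: wrote 2B at 0x20 = bbfc
  after D4: wrote 2B at 0x1b = 49bb
  after D5: wrote 8B at 0x1f = ce818c0cf6d608ca
  after D6: wrote 4B at 0x1d = 0cf6d608
query mem[0x17]=0xce, mem[0x10]=0xfc, mem[0x26]=0xca, mem[0x28]=0xf4, mem[0x1e]=0xf6

MEM[0x17,0x10,0x26,0x28,0x1e] = ce fc ca f4 f6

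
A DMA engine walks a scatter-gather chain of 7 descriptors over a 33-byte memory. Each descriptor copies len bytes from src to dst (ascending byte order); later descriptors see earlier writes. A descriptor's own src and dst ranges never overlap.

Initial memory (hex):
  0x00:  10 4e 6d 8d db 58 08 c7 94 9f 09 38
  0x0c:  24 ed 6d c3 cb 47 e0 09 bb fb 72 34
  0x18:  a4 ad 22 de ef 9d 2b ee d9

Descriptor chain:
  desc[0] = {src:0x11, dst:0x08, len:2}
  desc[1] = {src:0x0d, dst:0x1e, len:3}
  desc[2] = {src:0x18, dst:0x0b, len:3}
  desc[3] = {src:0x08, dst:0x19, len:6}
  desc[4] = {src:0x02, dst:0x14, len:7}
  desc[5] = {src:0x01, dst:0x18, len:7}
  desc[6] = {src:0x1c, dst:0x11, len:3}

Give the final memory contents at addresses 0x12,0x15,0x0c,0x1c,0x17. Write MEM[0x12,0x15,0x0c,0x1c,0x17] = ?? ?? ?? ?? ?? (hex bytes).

D0: mem[0x08..0x09] <- [47 e0]
D1: mem[0x1e..0x20] <- [ed 6d c3]
D2: mem[0x0b..0x0d] <- [a4 ad 22]
D3: mem[0x19..0x1e] <- [47 e0 09 a4 ad 22]
D4: mem[0x14..0x1a] <- [6d 8d db 58 08 c7 47]
D5: mem[0x18..0x1e] <- [4e 6d 8d db 58 08 c7]
D6: mem[0x11..0x13] <- [58 08 c7]
query mem[0x12]=0x08, mem[0x15]=0x8d, mem[0x0c]=0xad, mem[0x1c]=0x58, mem[0x17]=0x58

MEM[0x12,0x15,0x0c,0x1c,0x17] = 08 8d ad 58 58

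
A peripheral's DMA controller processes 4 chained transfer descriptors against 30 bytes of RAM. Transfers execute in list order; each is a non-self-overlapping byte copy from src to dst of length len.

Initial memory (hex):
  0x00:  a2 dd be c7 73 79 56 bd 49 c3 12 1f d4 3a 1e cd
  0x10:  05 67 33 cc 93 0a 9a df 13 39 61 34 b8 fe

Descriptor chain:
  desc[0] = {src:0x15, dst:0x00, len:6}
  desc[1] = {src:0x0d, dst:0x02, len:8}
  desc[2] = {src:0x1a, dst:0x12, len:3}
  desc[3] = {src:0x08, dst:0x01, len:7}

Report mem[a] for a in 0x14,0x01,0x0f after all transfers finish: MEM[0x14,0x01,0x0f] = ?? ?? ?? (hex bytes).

D0: mem[0x00..0x05] <- [0a 9a df 13 39 61]
D1: mem[0x02..0x09] <- [3a 1e cd 05 67 33 cc 93]
D2: mem[0x12..0x14] <- [61 34 b8]
D3: mem[0x01..0x07] <- [cc 93 12 1f d4 3a 1e]
query mem[0x14]=0xb8, mem[0x01]=0xcc, mem[0x0f]=0xcd

MEM[0x14,0x01,0x0f] = b8 cc cd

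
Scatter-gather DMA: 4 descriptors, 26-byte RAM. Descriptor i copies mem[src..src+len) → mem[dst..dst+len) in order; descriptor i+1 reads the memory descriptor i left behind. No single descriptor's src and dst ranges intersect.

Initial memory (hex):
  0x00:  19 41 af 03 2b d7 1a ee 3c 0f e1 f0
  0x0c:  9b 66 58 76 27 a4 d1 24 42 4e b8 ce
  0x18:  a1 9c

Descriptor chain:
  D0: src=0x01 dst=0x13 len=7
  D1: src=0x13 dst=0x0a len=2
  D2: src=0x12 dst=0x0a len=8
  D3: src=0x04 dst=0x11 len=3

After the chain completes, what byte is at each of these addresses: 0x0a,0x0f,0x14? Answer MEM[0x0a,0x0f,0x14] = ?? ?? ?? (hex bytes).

MEM[0x0a,0x0f,0x14] = d1 d7 af

#0 dst[0x13+7] := {0x41,0xaf,0x03,0x2b,0xd7,0x1a,0xee}
#1 dst[0x0a+2] := {0x41,0xaf}
#2 dst[0x0a+8] := {0xd1,0x41,0xaf,0x03,0x2b,0xd7,0x1a,0xee}
#3 dst[0x11+3] := {0x2b,0xd7,0x1a}
query mem[0x0a]=0xd1, mem[0x0f]=0xd7, mem[0x14]=0xaf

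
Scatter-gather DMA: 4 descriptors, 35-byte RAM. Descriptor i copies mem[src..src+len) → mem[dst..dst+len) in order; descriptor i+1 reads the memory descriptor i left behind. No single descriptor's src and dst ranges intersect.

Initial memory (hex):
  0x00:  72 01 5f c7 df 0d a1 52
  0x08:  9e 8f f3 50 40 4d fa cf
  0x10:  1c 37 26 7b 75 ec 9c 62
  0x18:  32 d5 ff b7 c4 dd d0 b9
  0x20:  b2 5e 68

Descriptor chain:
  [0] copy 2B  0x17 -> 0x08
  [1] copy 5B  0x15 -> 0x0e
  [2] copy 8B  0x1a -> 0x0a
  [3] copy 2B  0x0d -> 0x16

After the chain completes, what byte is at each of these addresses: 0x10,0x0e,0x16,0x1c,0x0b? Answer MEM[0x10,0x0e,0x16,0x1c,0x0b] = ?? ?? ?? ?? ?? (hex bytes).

MEM[0x10,0x0e,0x16,0x1c,0x0b] = b2 d0 dd c4 b7

#0 dst[0x08+2] := {0x62,0x32}
#1 dst[0x0e+5] := {0xec,0x9c,0x62,0x32,0xd5}
#2 dst[0x0a+8] := {0xff,0xb7,0xc4,0xdd,0xd0,0xb9,0xb2,0x5e}
#3 dst[0x16+2] := {0xdd,0xd0}
query mem[0x10]=0xb2, mem[0x0e]=0xd0, mem[0x16]=0xdd, mem[0x1c]=0xc4, mem[0x0b]=0xb7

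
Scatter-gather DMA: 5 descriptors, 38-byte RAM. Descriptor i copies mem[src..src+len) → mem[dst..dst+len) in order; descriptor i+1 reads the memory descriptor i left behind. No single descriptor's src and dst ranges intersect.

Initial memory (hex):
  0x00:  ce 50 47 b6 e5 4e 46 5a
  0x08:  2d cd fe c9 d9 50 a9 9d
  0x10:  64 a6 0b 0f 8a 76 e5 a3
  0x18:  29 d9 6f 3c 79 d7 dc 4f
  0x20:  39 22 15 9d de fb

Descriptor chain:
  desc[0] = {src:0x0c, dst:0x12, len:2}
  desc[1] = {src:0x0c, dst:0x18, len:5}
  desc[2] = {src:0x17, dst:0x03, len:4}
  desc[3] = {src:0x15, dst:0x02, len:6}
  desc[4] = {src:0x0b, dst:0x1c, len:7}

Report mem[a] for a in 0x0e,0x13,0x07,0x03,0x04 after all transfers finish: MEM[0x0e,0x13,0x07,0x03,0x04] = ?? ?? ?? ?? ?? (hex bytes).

MEM[0x0e,0x13,0x07,0x03,0x04] = a9 50 a9 e5 a3

  after D0: wrote 2B at 0x12 = d950
  after D1: wrote 5B at 0x18 = d950a99d64
  after D2: wrote 4B at 0x03 = a3d950a9
  after D3: wrote 6B at 0x02 = 76e5a3d950a9
  after D4: wrote 7B at 0x1c = c9d950a99d64a6
query mem[0x0e]=0xa9, mem[0x13]=0x50, mem[0x07]=0xa9, mem[0x03]=0xe5, mem[0x04]=0xa3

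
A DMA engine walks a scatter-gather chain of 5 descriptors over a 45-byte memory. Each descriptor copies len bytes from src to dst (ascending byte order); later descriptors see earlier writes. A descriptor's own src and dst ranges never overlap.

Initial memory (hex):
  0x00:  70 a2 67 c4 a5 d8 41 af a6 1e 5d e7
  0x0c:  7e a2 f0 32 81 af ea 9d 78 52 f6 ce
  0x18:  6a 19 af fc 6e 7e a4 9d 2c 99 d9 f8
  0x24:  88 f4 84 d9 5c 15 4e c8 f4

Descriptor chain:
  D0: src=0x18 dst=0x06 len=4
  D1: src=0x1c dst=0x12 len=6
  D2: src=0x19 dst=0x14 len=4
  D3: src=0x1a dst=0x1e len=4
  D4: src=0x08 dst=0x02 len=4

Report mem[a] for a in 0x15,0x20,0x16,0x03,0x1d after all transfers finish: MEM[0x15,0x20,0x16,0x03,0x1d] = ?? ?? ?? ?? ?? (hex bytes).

  after D0: wrote 4B at 0x06 = 6a19affc
  after D1: wrote 6B at 0x12 = 6e7ea49d2c99
  after D2: wrote 4B at 0x14 = 19affc6e
  after D3: wrote 4B at 0x1e = affc6e7e
  after D4: wrote 4B at 0x02 = affc5de7
query mem[0x15]=0xaf, mem[0x20]=0x6e, mem[0x16]=0xfc, mem[0x03]=0xfc, mem[0x1d]=0x7e

MEM[0x15,0x20,0x16,0x03,0x1d] = af 6e fc fc 7e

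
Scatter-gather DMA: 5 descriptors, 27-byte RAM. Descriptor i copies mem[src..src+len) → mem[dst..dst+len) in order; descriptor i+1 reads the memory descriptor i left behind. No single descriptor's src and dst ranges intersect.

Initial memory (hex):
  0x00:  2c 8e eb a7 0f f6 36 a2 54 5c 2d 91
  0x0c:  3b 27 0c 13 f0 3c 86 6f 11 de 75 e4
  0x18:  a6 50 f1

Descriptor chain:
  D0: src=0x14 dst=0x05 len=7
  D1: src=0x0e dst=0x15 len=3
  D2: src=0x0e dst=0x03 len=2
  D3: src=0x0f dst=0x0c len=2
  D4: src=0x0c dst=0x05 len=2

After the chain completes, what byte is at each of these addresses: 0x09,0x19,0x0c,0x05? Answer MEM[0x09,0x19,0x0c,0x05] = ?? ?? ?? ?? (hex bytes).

[0] 0x14->0x05 len=7 : 11 de 75 e4 a6 50 f1
[1] 0x0e->0x15 len=3 : 0c 13 f0
[2] 0x0e->0x03 len=2 : 0c 13
[3] 0x0f->0x0c len=2 : 13 f0
[4] 0x0c->0x05 len=2 : 13 f0
query mem[0x09]=0xa6, mem[0x19]=0x50, mem[0x0c]=0x13, mem[0x05]=0x13

MEM[0x09,0x19,0x0c,0x05] = a6 50 13 13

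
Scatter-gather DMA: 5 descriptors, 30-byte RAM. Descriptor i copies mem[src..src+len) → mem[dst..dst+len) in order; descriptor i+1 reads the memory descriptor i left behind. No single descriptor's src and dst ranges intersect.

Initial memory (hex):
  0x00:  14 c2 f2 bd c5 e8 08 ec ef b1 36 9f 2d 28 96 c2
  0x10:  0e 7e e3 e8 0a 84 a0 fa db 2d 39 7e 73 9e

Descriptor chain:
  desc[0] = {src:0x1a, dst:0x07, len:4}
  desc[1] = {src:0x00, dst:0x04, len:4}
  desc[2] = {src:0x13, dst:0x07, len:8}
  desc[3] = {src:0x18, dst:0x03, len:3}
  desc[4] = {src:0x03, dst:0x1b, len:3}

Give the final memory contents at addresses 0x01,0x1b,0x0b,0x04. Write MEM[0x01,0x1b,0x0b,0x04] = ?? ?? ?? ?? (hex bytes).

MEM[0x01,0x1b,0x0b,0x04] = c2 db fa 2d

#0 dst[0x07+4] := {0x39,0x7e,0x73,0x9e}
#1 dst[0x04+4] := {0x14,0xc2,0xf2,0xbd}
#2 dst[0x07+8] := {0xe8,0x0a,0x84,0xa0,0xfa,0xdb,0x2d,0x39}
#3 dst[0x03+3] := {0xdb,0x2d,0x39}
#4 dst[0x1b+3] := {0xdb,0x2d,0x39}
query mem[0x01]=0xc2, mem[0x1b]=0xdb, mem[0x0b]=0xfa, mem[0x04]=0x2d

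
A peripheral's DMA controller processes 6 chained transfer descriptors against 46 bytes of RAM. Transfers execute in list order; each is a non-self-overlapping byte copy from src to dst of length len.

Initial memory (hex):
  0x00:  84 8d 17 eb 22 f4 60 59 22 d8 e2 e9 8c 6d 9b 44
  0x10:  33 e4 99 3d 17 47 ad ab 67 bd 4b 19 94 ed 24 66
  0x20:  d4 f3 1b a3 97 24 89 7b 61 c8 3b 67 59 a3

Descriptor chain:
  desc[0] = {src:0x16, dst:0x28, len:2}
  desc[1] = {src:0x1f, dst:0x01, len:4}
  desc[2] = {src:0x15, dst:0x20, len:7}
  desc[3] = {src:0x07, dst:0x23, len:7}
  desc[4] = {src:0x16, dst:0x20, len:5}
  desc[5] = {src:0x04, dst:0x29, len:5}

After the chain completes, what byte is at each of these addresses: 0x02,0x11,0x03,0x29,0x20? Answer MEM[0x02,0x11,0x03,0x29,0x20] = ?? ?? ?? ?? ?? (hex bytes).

#0 dst[0x28+2] := {0xad,0xab}
#1 dst[0x01+4] := {0x66,0xd4,0xf3,0x1b}
#2 dst[0x20+7] := {0x47,0xad,0xab,0x67,0xbd,0x4b,0x19}
#3 dst[0x23+7] := {0x59,0x22,0xd8,0xe2,0xe9,0x8c,0x6d}
#4 dst[0x20+5] := {0xad,0xab,0x67,0xbd,0x4b}
#5 dst[0x29+5] := {0x1b,0xf4,0x60,0x59,0x22}
query mem[0x02]=0xd4, mem[0x11]=0xe4, mem[0x03]=0xf3, mem[0x29]=0x1b, mem[0x20]=0xad

MEM[0x02,0x11,0x03,0x29,0x20] = d4 e4 f3 1b ad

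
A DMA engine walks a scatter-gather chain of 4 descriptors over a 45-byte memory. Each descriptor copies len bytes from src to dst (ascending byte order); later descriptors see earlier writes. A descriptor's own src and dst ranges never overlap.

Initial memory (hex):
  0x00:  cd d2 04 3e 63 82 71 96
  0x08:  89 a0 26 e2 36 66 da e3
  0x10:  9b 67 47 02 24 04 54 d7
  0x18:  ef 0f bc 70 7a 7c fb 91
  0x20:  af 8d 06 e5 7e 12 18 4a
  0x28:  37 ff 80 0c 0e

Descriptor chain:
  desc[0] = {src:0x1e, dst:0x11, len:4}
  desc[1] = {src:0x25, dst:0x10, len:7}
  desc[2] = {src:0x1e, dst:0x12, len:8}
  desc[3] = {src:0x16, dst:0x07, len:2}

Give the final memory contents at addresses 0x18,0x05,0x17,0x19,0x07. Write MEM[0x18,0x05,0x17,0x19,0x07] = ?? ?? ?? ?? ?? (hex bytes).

#0 dst[0x11+4] := {0xfb,0x91,0xaf,0x8d}
#1 dst[0x10+7] := {0x12,0x18,0x4a,0x37,0xff,0x80,0x0c}
#2 dst[0x12+8] := {0xfb,0x91,0xaf,0x8d,0x06,0xe5,0x7e,0x12}
#3 dst[0x07+2] := {0x06,0xe5}
query mem[0x18]=0x7e, mem[0x05]=0x82, mem[0x17]=0xe5, mem[0x19]=0x12, mem[0x07]=0x06

MEM[0x18,0x05,0x17,0x19,0x07] = 7e 82 e5 12 06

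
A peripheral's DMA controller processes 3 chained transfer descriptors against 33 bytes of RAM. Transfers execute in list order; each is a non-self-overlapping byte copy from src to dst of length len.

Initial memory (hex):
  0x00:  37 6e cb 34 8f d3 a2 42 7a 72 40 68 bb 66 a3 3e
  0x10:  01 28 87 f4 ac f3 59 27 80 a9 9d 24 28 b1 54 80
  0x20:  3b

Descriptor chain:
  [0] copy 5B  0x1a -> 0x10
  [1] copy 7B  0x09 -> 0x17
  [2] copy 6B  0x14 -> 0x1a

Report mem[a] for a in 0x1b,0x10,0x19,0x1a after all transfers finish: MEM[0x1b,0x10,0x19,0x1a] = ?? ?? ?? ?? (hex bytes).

MEM[0x1b,0x10,0x19,0x1a] = f3 9d 68 54

[0] 0x1a->0x10 len=5 : 9d 24 28 b1 54
[1] 0x09->0x17 len=7 : 72 40 68 bb 66 a3 3e
[2] 0x14->0x1a len=6 : 54 f3 59 72 40 68
query mem[0x1b]=0xf3, mem[0x10]=0x9d, mem[0x19]=0x68, mem[0x1a]=0x54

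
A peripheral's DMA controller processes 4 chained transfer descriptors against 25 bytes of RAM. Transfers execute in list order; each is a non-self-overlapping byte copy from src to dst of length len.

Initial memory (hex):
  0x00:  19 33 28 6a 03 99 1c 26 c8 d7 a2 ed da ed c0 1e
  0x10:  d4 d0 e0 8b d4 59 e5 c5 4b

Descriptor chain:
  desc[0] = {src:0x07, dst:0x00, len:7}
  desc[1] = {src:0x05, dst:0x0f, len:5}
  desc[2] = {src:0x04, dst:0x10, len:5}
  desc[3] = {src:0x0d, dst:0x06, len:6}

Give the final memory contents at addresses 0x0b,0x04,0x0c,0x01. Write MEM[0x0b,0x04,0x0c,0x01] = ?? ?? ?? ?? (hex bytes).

MEM[0x0b,0x04,0x0c,0x01] = ed ed da c8

D0: mem[0x00..0x06] <- [26 c8 d7 a2 ed da ed]
D1: mem[0x0f..0x13] <- [da ed 26 c8 d7]
D2: mem[0x10..0x14] <- [ed da ed 26 c8]
D3: mem[0x06..0x0b] <- [ed c0 da ed da ed]
query mem[0x0b]=0xed, mem[0x04]=0xed, mem[0x0c]=0xda, mem[0x01]=0xc8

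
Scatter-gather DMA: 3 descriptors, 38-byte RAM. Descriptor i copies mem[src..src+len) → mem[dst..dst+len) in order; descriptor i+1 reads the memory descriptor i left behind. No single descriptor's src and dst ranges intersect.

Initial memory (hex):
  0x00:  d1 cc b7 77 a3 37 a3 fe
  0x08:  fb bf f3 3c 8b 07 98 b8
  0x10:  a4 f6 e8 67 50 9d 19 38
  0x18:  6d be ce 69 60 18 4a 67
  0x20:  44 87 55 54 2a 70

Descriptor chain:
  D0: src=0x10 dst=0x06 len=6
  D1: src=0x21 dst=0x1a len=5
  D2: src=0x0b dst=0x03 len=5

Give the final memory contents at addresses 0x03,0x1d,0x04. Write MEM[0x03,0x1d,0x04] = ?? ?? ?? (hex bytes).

[0] 0x10->0x06 len=6 : a4 f6 e8 67 50 9d
[1] 0x21->0x1a len=5 : 87 55 54 2a 70
[2] 0x0b->0x03 len=5 : 9d 8b 07 98 b8
query mem[0x03]=0x9d, mem[0x1d]=0x2a, mem[0x04]=0x8b

MEM[0x03,0x1d,0x04] = 9d 2a 8b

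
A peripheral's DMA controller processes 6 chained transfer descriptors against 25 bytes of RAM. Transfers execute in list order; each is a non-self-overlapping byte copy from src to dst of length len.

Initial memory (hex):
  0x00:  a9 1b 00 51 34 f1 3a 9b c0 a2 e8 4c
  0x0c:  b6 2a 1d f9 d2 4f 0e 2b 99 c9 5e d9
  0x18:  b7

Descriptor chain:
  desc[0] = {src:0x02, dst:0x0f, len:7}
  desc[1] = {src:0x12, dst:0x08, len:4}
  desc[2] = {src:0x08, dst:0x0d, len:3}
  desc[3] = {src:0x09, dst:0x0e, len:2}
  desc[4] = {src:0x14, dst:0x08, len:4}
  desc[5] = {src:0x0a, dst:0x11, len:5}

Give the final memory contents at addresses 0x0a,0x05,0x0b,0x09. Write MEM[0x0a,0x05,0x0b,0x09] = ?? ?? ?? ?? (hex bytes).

#0 dst[0x0f+7] := {0x00,0x51,0x34,0xf1,0x3a,0x9b,0xc0}
#1 dst[0x08+4] := {0xf1,0x3a,0x9b,0xc0}
#2 dst[0x0d+3] := {0xf1,0x3a,0x9b}
#3 dst[0x0e+2] := {0x3a,0x9b}
#4 dst[0x08+4] := {0x9b,0xc0,0x5e,0xd9}
#5 dst[0x11+5] := {0x5e,0xd9,0xb6,0xf1,0x3a}
query mem[0x0a]=0x5e, mem[0x05]=0xf1, mem[0x0b]=0xd9, mem[0x09]=0xc0

MEM[0x0a,0x05,0x0b,0x09] = 5e f1 d9 c0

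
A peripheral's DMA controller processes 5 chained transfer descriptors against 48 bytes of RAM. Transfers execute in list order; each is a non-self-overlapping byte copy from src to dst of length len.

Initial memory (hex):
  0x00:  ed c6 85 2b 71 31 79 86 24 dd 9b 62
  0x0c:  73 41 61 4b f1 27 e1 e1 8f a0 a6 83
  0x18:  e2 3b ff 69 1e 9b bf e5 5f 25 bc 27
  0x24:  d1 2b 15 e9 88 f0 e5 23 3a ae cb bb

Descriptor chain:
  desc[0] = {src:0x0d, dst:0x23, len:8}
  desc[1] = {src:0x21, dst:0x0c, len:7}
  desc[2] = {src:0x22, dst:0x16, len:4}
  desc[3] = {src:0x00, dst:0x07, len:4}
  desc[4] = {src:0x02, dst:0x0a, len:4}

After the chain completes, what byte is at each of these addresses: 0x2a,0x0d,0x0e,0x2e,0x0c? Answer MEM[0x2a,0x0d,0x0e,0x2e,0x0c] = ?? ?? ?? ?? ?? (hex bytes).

#0 dst[0x23+8] := {0x41,0x61,0x4b,0xf1,0x27,0xe1,0xe1,0x8f}
#1 dst[0x0c+7] := {0x25,0xbc,0x41,0x61,0x4b,0xf1,0x27}
#2 dst[0x16+4] := {0xbc,0x41,0x61,0x4b}
#3 dst[0x07+4] := {0xed,0xc6,0x85,0x2b}
#4 dst[0x0a+4] := {0x85,0x2b,0x71,0x31}
query mem[0x2a]=0x8f, mem[0x0d]=0x31, mem[0x0e]=0x41, mem[0x2e]=0xcb, mem[0x0c]=0x71

MEM[0x2a,0x0d,0x0e,0x2e,0x0c] = 8f 31 41 cb 71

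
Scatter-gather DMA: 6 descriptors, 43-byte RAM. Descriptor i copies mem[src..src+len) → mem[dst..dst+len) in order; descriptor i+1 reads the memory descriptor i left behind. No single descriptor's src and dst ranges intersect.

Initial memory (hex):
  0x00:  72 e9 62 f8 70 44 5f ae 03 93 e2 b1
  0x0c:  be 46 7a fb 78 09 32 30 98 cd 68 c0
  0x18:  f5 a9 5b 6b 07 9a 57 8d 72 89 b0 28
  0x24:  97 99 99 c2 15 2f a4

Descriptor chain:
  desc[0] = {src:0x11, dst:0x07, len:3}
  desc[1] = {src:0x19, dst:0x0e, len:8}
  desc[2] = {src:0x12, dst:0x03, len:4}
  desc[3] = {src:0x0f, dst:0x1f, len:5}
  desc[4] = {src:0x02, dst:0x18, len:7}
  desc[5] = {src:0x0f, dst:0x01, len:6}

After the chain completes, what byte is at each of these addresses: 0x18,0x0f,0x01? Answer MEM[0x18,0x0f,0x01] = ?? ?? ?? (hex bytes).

MEM[0x18,0x0f,0x01] = 62 5b 5b

#0 dst[0x07+3] := {0x09,0x32,0x30}
#1 dst[0x0e+8] := {0xa9,0x5b,0x6b,0x07,0x9a,0x57,0x8d,0x72}
#2 dst[0x03+4] := {0x9a,0x57,0x8d,0x72}
#3 dst[0x1f+5] := {0x5b,0x6b,0x07,0x9a,0x57}
#4 dst[0x18+7] := {0x62,0x9a,0x57,0x8d,0x72,0x09,0x32}
#5 dst[0x01+6] := {0x5b,0x6b,0x07,0x9a,0x57,0x8d}
query mem[0x18]=0x62, mem[0x0f]=0x5b, mem[0x01]=0x5b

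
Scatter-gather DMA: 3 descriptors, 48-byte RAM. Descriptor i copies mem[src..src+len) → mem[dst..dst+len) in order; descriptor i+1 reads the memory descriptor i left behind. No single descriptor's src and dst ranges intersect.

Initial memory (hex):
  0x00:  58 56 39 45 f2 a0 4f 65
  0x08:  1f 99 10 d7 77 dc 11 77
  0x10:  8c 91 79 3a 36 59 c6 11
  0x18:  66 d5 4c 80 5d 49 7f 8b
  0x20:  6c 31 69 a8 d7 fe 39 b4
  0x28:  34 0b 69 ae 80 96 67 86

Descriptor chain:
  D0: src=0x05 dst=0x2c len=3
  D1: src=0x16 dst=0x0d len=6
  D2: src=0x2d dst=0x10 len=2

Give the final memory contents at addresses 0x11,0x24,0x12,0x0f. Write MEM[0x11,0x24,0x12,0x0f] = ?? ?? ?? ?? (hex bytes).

D0: mem[0x2c..0x2e] <- [a0 4f 65]
D1: mem[0x0d..0x12] <- [c6 11 66 d5 4c 80]
D2: mem[0x10..0x11] <- [4f 65]
query mem[0x11]=0x65, mem[0x24]=0xd7, mem[0x12]=0x80, mem[0x0f]=0x66

MEM[0x11,0x24,0x12,0x0f] = 65 d7 80 66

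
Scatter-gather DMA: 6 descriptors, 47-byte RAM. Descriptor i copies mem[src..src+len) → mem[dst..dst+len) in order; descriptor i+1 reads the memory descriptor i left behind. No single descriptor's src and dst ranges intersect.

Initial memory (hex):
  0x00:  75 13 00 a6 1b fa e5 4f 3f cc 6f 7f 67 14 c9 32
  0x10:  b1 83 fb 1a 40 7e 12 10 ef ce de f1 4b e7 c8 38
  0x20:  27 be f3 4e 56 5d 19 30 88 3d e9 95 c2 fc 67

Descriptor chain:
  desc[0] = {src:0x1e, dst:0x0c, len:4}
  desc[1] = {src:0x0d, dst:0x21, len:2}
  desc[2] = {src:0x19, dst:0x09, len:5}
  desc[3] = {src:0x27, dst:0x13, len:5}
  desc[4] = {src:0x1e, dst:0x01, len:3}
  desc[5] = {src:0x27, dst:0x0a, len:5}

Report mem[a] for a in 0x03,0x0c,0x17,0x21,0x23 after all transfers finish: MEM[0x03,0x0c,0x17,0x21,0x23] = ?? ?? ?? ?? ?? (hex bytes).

#0 dst[0x0c+4] := {0xc8,0x38,0x27,0xbe}
#1 dst[0x21+2] := {0x38,0x27}
#2 dst[0x09+5] := {0xce,0xde,0xf1,0x4b,0xe7}
#3 dst[0x13+5] := {0x30,0x88,0x3d,0xe9,0x95}
#4 dst[0x01+3] := {0xc8,0x38,0x27}
#5 dst[0x0a+5] := {0x30,0x88,0x3d,0xe9,0x95}
query mem[0x03]=0x27, mem[0x0c]=0x3d, mem[0x17]=0x95, mem[0x21]=0x38, mem[0x23]=0x4e

MEM[0x03,0x0c,0x17,0x21,0x23] = 27 3d 95 38 4e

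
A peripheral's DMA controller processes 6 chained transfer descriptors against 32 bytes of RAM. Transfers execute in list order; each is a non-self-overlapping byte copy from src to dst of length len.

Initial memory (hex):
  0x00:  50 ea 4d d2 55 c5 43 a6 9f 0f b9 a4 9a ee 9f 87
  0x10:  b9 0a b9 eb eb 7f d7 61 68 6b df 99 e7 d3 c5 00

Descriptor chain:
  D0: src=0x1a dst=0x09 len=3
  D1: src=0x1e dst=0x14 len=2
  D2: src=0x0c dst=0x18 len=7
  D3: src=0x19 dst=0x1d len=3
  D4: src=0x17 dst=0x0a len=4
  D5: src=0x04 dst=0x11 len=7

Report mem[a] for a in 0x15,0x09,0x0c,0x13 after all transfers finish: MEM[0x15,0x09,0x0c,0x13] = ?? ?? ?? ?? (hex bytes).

[0] 0x1a->0x09 len=3 : df 99 e7
[1] 0x1e->0x14 len=2 : c5 00
[2] 0x0c->0x18 len=7 : 9a ee 9f 87 b9 0a b9
[3] 0x19->0x1d len=3 : ee 9f 87
[4] 0x17->0x0a len=4 : 61 9a ee 9f
[5] 0x04->0x11 len=7 : 55 c5 43 a6 9f df 61
query mem[0x15]=0x9f, mem[0x09]=0xdf, mem[0x0c]=0xee, mem[0x13]=0x43

MEM[0x15,0x09,0x0c,0x13] = 9f df ee 43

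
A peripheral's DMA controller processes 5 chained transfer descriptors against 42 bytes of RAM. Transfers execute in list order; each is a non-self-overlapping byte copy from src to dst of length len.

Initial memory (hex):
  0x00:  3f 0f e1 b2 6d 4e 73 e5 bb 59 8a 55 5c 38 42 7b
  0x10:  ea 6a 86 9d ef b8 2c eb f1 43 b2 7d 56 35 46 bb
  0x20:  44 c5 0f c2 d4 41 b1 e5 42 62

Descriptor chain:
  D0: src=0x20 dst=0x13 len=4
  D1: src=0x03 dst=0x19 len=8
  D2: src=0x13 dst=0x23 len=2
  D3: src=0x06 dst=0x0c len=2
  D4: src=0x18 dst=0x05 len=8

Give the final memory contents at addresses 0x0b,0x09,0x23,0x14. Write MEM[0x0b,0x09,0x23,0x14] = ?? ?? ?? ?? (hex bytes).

MEM[0x0b,0x09,0x23,0x14] = bb 73 44 c5

#0 dst[0x13+4] := {0x44,0xc5,0x0f,0xc2}
#1 dst[0x19+8] := {0xb2,0x6d,0x4e,0x73,0xe5,0xbb,0x59,0x8a}
#2 dst[0x23+2] := {0x44,0xc5}
#3 dst[0x0c+2] := {0x73,0xe5}
#4 dst[0x05+8] := {0xf1,0xb2,0x6d,0x4e,0x73,0xe5,0xbb,0x59}
query mem[0x0b]=0xbb, mem[0x09]=0x73, mem[0x23]=0x44, mem[0x14]=0xc5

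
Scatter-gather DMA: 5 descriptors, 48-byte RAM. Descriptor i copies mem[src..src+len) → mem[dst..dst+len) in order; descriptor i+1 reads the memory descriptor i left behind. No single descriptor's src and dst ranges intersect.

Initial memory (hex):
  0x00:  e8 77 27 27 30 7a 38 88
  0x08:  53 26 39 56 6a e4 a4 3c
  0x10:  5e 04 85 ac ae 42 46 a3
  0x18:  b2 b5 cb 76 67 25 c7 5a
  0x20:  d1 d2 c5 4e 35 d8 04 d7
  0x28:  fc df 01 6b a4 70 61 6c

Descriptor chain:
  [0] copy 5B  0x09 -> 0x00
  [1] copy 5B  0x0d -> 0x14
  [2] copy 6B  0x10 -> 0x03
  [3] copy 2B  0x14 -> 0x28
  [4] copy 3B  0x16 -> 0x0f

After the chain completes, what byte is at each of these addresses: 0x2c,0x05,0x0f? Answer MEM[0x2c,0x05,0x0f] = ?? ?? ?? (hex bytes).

MEM[0x2c,0x05,0x0f] = a4 85 3c

  after D0: wrote 5B at 0x00 = 2639566ae4
  after D1: wrote 5B at 0x14 = e4a43c5e04
  after D2: wrote 6B at 0x03 = 5e0485ace4a4
  after D3: wrote 2B at 0x28 = e4a4
  after D4: wrote 3B at 0x0f = 3c5e04
query mem[0x2c]=0xa4, mem[0x05]=0x85, mem[0x0f]=0x3c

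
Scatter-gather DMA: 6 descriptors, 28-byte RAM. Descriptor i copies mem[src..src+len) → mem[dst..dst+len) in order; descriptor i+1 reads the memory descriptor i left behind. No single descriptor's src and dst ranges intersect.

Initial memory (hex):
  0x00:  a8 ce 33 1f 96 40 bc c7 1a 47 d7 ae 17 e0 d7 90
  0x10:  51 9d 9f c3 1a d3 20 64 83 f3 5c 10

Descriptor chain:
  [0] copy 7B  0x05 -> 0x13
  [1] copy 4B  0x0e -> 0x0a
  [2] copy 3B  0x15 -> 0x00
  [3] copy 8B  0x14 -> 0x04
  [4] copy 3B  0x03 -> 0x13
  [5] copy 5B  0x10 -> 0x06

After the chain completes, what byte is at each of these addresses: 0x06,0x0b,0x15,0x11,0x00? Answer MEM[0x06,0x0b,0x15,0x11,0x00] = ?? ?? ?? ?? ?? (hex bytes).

MEM[0x06,0x0b,0x15,0x11,0x00] = 51 10 c7 9d c7

  after D0: wrote 7B at 0x13 = 40bcc71a47d7ae
  after D1: wrote 4B at 0x0a = d790519d
  after D2: wrote 3B at 0x00 = c71a47
  after D3: wrote 8B at 0x04 = bcc71a47d7ae5c10
  after D4: wrote 3B at 0x13 = 1fbcc7
  after D5: wrote 5B at 0x06 = 519d9f1fbc
query mem[0x06]=0x51, mem[0x0b]=0x10, mem[0x15]=0xc7, mem[0x11]=0x9d, mem[0x00]=0xc7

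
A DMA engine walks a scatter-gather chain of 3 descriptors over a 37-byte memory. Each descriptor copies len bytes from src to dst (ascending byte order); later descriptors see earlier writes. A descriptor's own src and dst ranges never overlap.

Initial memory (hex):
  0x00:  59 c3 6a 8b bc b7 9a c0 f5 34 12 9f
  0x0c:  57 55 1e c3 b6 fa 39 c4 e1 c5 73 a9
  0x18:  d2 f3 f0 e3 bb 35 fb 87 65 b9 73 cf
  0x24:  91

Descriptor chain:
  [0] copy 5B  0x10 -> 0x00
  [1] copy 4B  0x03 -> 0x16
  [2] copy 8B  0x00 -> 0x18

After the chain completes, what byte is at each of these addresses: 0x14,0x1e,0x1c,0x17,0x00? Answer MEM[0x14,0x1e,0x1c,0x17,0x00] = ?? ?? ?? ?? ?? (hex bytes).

MEM[0x14,0x1e,0x1c,0x17,0x00] = e1 9a e1 e1 b6

D0: mem[0x00..0x04] <- [b6 fa 39 c4 e1]
D1: mem[0x16..0x19] <- [c4 e1 b7 9a]
D2: mem[0x18..0x1f] <- [b6 fa 39 c4 e1 b7 9a c0]
query mem[0x14]=0xe1, mem[0x1e]=0x9a, mem[0x1c]=0xe1, mem[0x17]=0xe1, mem[0x00]=0xb6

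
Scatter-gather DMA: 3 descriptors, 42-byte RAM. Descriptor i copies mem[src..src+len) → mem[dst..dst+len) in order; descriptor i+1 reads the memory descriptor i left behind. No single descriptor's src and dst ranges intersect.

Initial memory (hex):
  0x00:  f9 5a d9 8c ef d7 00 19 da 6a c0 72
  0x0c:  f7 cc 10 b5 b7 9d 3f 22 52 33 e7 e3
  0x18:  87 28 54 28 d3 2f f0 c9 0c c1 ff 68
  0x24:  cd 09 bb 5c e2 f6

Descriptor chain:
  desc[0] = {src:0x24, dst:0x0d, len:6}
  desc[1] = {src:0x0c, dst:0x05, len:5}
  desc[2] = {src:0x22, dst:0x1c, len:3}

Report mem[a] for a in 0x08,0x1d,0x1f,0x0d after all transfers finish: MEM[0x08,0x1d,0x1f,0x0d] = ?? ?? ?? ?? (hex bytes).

MEM[0x08,0x1d,0x1f,0x0d] = bb 68 c9 cd

#0 dst[0x0d+6] := {0xcd,0x09,0xbb,0x5c,0xe2,0xf6}
#1 dst[0x05+5] := {0xf7,0xcd,0x09,0xbb,0x5c}
#2 dst[0x1c+3] := {0xff,0x68,0xcd}
query mem[0x08]=0xbb, mem[0x1d]=0x68, mem[0x1f]=0xc9, mem[0x0d]=0xcd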